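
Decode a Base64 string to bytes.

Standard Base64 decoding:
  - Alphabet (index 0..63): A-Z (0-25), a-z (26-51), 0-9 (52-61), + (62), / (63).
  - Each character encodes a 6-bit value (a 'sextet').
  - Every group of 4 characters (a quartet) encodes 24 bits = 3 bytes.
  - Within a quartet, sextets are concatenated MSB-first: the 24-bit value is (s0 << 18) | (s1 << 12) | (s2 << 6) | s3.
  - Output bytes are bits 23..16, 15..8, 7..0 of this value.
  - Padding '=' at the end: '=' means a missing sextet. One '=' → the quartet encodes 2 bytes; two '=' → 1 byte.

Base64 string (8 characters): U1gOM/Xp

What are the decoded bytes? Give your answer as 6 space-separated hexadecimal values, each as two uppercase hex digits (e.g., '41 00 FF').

After char 0 ('U'=20): chars_in_quartet=1 acc=0x14 bytes_emitted=0
After char 1 ('1'=53): chars_in_quartet=2 acc=0x535 bytes_emitted=0
After char 2 ('g'=32): chars_in_quartet=3 acc=0x14D60 bytes_emitted=0
After char 3 ('O'=14): chars_in_quartet=4 acc=0x53580E -> emit 53 58 0E, reset; bytes_emitted=3
After char 4 ('M'=12): chars_in_quartet=1 acc=0xC bytes_emitted=3
After char 5 ('/'=63): chars_in_quartet=2 acc=0x33F bytes_emitted=3
After char 6 ('X'=23): chars_in_quartet=3 acc=0xCFD7 bytes_emitted=3
After char 7 ('p'=41): chars_in_quartet=4 acc=0x33F5E9 -> emit 33 F5 E9, reset; bytes_emitted=6

Answer: 53 58 0E 33 F5 E9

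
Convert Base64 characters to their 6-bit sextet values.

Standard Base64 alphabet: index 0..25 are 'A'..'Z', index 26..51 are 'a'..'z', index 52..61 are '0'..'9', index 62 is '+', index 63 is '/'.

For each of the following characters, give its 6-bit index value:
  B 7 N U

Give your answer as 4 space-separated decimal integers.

Answer: 1 59 13 20

Derivation:
'B': A..Z range, ord('B') − ord('A') = 1
'7': 0..9 range, 52 + ord('7') − ord('0') = 59
'N': A..Z range, ord('N') − ord('A') = 13
'U': A..Z range, ord('U') − ord('A') = 20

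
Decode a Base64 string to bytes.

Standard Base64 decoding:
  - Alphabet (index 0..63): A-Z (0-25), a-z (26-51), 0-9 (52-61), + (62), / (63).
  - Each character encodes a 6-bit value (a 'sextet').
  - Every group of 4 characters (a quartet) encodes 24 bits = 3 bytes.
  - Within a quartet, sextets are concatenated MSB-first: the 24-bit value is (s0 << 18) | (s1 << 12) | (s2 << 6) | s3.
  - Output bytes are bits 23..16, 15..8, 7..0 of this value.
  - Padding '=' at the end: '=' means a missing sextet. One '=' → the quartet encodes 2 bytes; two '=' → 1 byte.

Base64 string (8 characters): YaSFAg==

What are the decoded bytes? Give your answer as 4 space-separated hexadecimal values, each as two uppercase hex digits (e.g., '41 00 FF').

After char 0 ('Y'=24): chars_in_quartet=1 acc=0x18 bytes_emitted=0
After char 1 ('a'=26): chars_in_quartet=2 acc=0x61A bytes_emitted=0
After char 2 ('S'=18): chars_in_quartet=3 acc=0x18692 bytes_emitted=0
After char 3 ('F'=5): chars_in_quartet=4 acc=0x61A485 -> emit 61 A4 85, reset; bytes_emitted=3
After char 4 ('A'=0): chars_in_quartet=1 acc=0x0 bytes_emitted=3
After char 5 ('g'=32): chars_in_quartet=2 acc=0x20 bytes_emitted=3
Padding '==': partial quartet acc=0x20 -> emit 02; bytes_emitted=4

Answer: 61 A4 85 02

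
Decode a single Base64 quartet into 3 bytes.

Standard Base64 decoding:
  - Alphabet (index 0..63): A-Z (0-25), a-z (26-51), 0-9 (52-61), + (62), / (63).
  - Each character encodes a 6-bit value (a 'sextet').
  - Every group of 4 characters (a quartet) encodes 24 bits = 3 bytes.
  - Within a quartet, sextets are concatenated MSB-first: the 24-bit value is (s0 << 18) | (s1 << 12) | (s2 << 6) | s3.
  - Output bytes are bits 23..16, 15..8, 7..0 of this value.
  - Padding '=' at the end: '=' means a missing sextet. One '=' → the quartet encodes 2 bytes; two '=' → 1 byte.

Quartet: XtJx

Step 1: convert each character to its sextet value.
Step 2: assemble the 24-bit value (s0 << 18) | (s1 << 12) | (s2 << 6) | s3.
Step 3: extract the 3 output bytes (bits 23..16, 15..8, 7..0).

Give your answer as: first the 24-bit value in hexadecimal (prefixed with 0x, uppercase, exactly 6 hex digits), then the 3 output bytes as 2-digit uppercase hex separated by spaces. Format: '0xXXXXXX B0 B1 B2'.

Sextets: X=23, t=45, J=9, x=49
24-bit: (23<<18) | (45<<12) | (9<<6) | 49
      = 0x5C0000 | 0x02D000 | 0x000240 | 0x000031
      = 0x5ED271
Bytes: (v>>16)&0xFF=5E, (v>>8)&0xFF=D2, v&0xFF=71

Answer: 0x5ED271 5E D2 71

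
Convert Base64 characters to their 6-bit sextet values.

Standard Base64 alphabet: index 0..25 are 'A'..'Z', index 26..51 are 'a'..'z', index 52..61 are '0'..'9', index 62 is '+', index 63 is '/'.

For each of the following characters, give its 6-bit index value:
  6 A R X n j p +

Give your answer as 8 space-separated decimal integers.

Answer: 58 0 17 23 39 35 41 62

Derivation:
'6': 0..9 range, 52 + ord('6') − ord('0') = 58
'A': A..Z range, ord('A') − ord('A') = 0
'R': A..Z range, ord('R') − ord('A') = 17
'X': A..Z range, ord('X') − ord('A') = 23
'n': a..z range, 26 + ord('n') − ord('a') = 39
'j': a..z range, 26 + ord('j') − ord('a') = 35
'p': a..z range, 26 + ord('p') − ord('a') = 41
'+': index 62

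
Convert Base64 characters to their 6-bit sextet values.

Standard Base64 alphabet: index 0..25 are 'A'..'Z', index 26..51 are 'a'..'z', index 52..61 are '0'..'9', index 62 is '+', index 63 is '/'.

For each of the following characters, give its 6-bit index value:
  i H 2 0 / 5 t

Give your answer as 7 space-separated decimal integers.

'i': a..z range, 26 + ord('i') − ord('a') = 34
'H': A..Z range, ord('H') − ord('A') = 7
'2': 0..9 range, 52 + ord('2') − ord('0') = 54
'0': 0..9 range, 52 + ord('0') − ord('0') = 52
'/': index 63
'5': 0..9 range, 52 + ord('5') − ord('0') = 57
't': a..z range, 26 + ord('t') − ord('a') = 45

Answer: 34 7 54 52 63 57 45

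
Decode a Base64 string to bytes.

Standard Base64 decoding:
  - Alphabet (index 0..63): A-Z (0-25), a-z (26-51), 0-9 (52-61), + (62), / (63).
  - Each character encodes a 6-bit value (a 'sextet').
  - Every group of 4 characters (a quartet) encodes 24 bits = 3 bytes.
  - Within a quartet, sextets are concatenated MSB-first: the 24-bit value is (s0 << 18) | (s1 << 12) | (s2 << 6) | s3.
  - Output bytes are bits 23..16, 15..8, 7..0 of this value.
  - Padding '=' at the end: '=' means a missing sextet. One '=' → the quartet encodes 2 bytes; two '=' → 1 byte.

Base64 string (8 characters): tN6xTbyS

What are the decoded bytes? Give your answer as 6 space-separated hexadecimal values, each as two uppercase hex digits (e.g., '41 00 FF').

After char 0 ('t'=45): chars_in_quartet=1 acc=0x2D bytes_emitted=0
After char 1 ('N'=13): chars_in_quartet=2 acc=0xB4D bytes_emitted=0
After char 2 ('6'=58): chars_in_quartet=3 acc=0x2D37A bytes_emitted=0
After char 3 ('x'=49): chars_in_quartet=4 acc=0xB4DEB1 -> emit B4 DE B1, reset; bytes_emitted=3
After char 4 ('T'=19): chars_in_quartet=1 acc=0x13 bytes_emitted=3
After char 5 ('b'=27): chars_in_quartet=2 acc=0x4DB bytes_emitted=3
After char 6 ('y'=50): chars_in_quartet=3 acc=0x136F2 bytes_emitted=3
After char 7 ('S'=18): chars_in_quartet=4 acc=0x4DBC92 -> emit 4D BC 92, reset; bytes_emitted=6

Answer: B4 DE B1 4D BC 92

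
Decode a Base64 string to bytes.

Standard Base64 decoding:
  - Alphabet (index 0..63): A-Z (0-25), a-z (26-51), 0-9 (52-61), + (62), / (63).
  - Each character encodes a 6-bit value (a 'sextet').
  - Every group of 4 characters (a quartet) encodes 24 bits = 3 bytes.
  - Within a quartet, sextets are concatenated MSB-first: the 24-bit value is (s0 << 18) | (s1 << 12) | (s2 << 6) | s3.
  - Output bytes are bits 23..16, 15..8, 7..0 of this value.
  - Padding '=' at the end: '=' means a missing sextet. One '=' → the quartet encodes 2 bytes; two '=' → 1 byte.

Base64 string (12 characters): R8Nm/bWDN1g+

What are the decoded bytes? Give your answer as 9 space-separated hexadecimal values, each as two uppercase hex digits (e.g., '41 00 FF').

After char 0 ('R'=17): chars_in_quartet=1 acc=0x11 bytes_emitted=0
After char 1 ('8'=60): chars_in_quartet=2 acc=0x47C bytes_emitted=0
After char 2 ('N'=13): chars_in_quartet=3 acc=0x11F0D bytes_emitted=0
After char 3 ('m'=38): chars_in_quartet=4 acc=0x47C366 -> emit 47 C3 66, reset; bytes_emitted=3
After char 4 ('/'=63): chars_in_quartet=1 acc=0x3F bytes_emitted=3
After char 5 ('b'=27): chars_in_quartet=2 acc=0xFDB bytes_emitted=3
After char 6 ('W'=22): chars_in_quartet=3 acc=0x3F6D6 bytes_emitted=3
After char 7 ('D'=3): chars_in_quartet=4 acc=0xFDB583 -> emit FD B5 83, reset; bytes_emitted=6
After char 8 ('N'=13): chars_in_quartet=1 acc=0xD bytes_emitted=6
After char 9 ('1'=53): chars_in_quartet=2 acc=0x375 bytes_emitted=6
After char 10 ('g'=32): chars_in_quartet=3 acc=0xDD60 bytes_emitted=6
After char 11 ('+'=62): chars_in_quartet=4 acc=0x37583E -> emit 37 58 3E, reset; bytes_emitted=9

Answer: 47 C3 66 FD B5 83 37 58 3E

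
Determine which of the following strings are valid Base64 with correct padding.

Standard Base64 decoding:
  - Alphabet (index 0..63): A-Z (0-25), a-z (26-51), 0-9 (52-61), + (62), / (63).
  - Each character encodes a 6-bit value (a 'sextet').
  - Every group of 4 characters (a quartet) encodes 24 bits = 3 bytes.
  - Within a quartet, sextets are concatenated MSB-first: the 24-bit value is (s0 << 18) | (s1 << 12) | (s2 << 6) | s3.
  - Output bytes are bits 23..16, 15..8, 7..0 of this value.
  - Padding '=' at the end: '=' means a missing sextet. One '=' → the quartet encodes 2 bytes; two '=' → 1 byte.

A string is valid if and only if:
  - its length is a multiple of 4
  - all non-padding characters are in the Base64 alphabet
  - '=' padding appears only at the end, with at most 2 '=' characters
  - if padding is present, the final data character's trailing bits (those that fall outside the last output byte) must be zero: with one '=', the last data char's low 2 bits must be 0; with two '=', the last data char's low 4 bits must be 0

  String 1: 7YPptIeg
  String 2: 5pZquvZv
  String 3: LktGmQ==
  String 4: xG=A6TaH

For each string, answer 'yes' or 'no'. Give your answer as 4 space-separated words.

String 1: '7YPptIeg' → valid
String 2: '5pZquvZv' → valid
String 3: 'LktGmQ==' → valid
String 4: 'xG=A6TaH' → invalid (bad char(s): ['=']; '=' in middle)

Answer: yes yes yes no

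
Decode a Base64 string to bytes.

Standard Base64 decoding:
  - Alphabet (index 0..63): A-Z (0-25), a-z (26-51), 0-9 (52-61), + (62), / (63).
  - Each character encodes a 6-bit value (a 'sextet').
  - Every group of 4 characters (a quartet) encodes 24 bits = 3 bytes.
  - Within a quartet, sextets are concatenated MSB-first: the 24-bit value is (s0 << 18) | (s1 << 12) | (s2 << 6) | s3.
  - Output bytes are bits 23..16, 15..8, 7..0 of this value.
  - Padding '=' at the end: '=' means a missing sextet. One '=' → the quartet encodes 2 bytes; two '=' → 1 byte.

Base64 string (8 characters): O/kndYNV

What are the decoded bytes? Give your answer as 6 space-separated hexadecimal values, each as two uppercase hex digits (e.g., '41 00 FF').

After char 0 ('O'=14): chars_in_quartet=1 acc=0xE bytes_emitted=0
After char 1 ('/'=63): chars_in_quartet=2 acc=0x3BF bytes_emitted=0
After char 2 ('k'=36): chars_in_quartet=3 acc=0xEFE4 bytes_emitted=0
After char 3 ('n'=39): chars_in_quartet=4 acc=0x3BF927 -> emit 3B F9 27, reset; bytes_emitted=3
After char 4 ('d'=29): chars_in_quartet=1 acc=0x1D bytes_emitted=3
After char 5 ('Y'=24): chars_in_quartet=2 acc=0x758 bytes_emitted=3
After char 6 ('N'=13): chars_in_quartet=3 acc=0x1D60D bytes_emitted=3
After char 7 ('V'=21): chars_in_quartet=4 acc=0x758355 -> emit 75 83 55, reset; bytes_emitted=6

Answer: 3B F9 27 75 83 55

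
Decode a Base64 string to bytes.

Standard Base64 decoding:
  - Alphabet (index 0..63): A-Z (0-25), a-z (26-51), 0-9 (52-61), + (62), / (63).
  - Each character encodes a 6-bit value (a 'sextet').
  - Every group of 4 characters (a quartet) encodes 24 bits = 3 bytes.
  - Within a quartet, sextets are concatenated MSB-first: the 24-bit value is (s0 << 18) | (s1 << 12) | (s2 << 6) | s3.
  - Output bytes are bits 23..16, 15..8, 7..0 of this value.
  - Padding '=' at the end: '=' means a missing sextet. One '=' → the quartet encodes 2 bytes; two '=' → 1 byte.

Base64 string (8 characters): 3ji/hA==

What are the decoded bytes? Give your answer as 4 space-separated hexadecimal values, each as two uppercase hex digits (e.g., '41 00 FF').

After char 0 ('3'=55): chars_in_quartet=1 acc=0x37 bytes_emitted=0
After char 1 ('j'=35): chars_in_quartet=2 acc=0xDE3 bytes_emitted=0
After char 2 ('i'=34): chars_in_quartet=3 acc=0x378E2 bytes_emitted=0
After char 3 ('/'=63): chars_in_quartet=4 acc=0xDE38BF -> emit DE 38 BF, reset; bytes_emitted=3
After char 4 ('h'=33): chars_in_quartet=1 acc=0x21 bytes_emitted=3
After char 5 ('A'=0): chars_in_quartet=2 acc=0x840 bytes_emitted=3
Padding '==': partial quartet acc=0x840 -> emit 84; bytes_emitted=4

Answer: DE 38 BF 84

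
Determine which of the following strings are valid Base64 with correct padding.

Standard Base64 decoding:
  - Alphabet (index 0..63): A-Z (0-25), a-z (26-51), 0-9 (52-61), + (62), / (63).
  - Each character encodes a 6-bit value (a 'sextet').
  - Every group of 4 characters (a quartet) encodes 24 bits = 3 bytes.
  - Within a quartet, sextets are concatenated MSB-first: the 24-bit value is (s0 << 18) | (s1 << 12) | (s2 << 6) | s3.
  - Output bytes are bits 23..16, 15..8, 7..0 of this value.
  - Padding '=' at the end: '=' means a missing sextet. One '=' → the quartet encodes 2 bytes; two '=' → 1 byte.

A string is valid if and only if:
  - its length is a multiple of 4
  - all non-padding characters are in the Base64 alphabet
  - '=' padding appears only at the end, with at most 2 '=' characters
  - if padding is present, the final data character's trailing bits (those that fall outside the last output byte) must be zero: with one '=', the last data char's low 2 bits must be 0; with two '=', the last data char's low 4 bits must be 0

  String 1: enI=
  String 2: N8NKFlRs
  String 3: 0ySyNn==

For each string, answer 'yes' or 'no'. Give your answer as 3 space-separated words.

String 1: 'enI=' → valid
String 2: 'N8NKFlRs' → valid
String 3: '0ySyNn==' → invalid (bad trailing bits)

Answer: yes yes no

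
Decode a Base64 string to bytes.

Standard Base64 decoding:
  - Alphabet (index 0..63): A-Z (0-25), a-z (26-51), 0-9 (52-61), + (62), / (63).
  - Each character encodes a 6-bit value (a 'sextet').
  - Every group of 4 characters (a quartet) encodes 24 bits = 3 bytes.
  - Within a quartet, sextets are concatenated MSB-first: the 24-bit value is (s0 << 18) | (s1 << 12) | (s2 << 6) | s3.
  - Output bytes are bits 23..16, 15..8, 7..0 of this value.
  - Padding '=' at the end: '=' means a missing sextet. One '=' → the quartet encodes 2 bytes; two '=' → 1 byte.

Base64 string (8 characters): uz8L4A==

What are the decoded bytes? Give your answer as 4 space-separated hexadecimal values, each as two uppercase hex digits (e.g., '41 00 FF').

Answer: BB 3F 0B E0

Derivation:
After char 0 ('u'=46): chars_in_quartet=1 acc=0x2E bytes_emitted=0
After char 1 ('z'=51): chars_in_quartet=2 acc=0xBB3 bytes_emitted=0
After char 2 ('8'=60): chars_in_quartet=3 acc=0x2ECFC bytes_emitted=0
After char 3 ('L'=11): chars_in_quartet=4 acc=0xBB3F0B -> emit BB 3F 0B, reset; bytes_emitted=3
After char 4 ('4'=56): chars_in_quartet=1 acc=0x38 bytes_emitted=3
After char 5 ('A'=0): chars_in_quartet=2 acc=0xE00 bytes_emitted=3
Padding '==': partial quartet acc=0xE00 -> emit E0; bytes_emitted=4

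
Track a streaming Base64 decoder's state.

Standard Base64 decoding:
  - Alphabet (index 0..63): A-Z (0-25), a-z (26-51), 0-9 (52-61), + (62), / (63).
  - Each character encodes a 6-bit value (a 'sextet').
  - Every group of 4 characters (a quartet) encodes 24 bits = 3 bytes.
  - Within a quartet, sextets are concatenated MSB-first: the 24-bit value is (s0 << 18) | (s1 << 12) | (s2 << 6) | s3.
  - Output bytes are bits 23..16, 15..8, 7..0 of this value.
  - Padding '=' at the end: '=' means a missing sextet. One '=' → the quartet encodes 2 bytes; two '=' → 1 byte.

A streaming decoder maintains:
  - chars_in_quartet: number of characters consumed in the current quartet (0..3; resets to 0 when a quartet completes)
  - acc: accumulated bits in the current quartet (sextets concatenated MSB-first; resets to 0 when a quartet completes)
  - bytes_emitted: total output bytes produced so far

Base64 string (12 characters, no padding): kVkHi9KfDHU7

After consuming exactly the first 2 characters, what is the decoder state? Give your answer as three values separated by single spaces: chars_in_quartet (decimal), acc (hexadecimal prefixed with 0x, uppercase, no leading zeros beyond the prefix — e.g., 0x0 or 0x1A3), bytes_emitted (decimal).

Answer: 2 0x915 0

Derivation:
After char 0 ('k'=36): chars_in_quartet=1 acc=0x24 bytes_emitted=0
After char 1 ('V'=21): chars_in_quartet=2 acc=0x915 bytes_emitted=0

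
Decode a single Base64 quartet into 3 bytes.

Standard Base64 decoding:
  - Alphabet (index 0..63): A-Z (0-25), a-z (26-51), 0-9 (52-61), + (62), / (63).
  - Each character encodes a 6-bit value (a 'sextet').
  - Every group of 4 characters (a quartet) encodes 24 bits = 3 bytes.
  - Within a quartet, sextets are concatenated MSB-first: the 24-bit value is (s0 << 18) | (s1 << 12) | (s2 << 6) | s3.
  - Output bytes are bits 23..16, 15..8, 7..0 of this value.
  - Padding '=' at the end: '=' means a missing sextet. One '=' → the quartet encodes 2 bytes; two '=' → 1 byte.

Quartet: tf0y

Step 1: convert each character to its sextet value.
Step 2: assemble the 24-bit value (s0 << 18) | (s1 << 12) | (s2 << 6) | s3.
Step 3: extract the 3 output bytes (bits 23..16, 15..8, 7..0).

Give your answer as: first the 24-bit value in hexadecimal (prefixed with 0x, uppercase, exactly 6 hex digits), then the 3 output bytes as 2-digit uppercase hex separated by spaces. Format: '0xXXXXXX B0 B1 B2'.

Sextets: t=45, f=31, 0=52, y=50
24-bit: (45<<18) | (31<<12) | (52<<6) | 50
      = 0xB40000 | 0x01F000 | 0x000D00 | 0x000032
      = 0xB5FD32
Bytes: (v>>16)&0xFF=B5, (v>>8)&0xFF=FD, v&0xFF=32

Answer: 0xB5FD32 B5 FD 32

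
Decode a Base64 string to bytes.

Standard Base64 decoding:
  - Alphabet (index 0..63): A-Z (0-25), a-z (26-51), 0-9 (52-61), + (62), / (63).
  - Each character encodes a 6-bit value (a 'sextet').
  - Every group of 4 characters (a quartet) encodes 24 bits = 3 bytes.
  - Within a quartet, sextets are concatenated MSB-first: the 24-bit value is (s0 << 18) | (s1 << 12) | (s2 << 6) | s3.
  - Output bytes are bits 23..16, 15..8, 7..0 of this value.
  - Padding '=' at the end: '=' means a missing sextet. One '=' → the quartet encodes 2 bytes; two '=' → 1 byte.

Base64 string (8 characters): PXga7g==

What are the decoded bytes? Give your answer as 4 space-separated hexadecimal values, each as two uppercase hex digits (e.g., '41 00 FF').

After char 0 ('P'=15): chars_in_quartet=1 acc=0xF bytes_emitted=0
After char 1 ('X'=23): chars_in_quartet=2 acc=0x3D7 bytes_emitted=0
After char 2 ('g'=32): chars_in_quartet=3 acc=0xF5E0 bytes_emitted=0
After char 3 ('a'=26): chars_in_quartet=4 acc=0x3D781A -> emit 3D 78 1A, reset; bytes_emitted=3
After char 4 ('7'=59): chars_in_quartet=1 acc=0x3B bytes_emitted=3
After char 5 ('g'=32): chars_in_quartet=2 acc=0xEE0 bytes_emitted=3
Padding '==': partial quartet acc=0xEE0 -> emit EE; bytes_emitted=4

Answer: 3D 78 1A EE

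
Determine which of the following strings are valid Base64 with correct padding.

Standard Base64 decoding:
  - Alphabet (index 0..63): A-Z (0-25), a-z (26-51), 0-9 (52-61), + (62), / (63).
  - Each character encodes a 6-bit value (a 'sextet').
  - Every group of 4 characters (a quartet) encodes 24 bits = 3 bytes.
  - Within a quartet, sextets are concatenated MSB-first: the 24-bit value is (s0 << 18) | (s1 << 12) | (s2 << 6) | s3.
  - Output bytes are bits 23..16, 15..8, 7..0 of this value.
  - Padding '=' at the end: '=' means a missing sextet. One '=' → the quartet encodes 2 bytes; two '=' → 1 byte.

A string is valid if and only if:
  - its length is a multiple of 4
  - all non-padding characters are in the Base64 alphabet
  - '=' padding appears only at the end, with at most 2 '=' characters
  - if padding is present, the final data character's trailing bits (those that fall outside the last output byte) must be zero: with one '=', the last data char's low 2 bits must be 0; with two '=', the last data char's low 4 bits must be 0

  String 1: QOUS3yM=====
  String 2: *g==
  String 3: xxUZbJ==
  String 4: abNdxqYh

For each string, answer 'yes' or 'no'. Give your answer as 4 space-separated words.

String 1: 'QOUS3yM=====' → invalid (5 pad chars (max 2))
String 2: '*g==' → invalid (bad char(s): ['*'])
String 3: 'xxUZbJ==' → invalid (bad trailing bits)
String 4: 'abNdxqYh' → valid

Answer: no no no yes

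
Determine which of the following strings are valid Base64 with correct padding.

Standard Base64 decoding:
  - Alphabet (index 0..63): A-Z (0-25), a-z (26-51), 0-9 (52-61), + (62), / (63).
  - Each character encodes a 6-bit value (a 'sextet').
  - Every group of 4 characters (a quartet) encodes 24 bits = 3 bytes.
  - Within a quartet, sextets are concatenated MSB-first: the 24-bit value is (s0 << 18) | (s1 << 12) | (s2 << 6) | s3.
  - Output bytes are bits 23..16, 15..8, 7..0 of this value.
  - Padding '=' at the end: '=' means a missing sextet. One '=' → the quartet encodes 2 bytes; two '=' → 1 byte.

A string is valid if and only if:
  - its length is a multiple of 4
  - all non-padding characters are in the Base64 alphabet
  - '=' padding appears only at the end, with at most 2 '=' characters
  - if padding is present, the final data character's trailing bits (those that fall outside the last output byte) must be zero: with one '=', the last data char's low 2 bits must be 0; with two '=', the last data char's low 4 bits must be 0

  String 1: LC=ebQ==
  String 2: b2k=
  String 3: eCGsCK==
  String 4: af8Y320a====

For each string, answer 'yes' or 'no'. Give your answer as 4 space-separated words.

String 1: 'LC=ebQ==' → invalid (bad char(s): ['=']; '=' in middle)
String 2: 'b2k=' → valid
String 3: 'eCGsCK==' → invalid (bad trailing bits)
String 4: 'af8Y320a====' → invalid (4 pad chars (max 2))

Answer: no yes no no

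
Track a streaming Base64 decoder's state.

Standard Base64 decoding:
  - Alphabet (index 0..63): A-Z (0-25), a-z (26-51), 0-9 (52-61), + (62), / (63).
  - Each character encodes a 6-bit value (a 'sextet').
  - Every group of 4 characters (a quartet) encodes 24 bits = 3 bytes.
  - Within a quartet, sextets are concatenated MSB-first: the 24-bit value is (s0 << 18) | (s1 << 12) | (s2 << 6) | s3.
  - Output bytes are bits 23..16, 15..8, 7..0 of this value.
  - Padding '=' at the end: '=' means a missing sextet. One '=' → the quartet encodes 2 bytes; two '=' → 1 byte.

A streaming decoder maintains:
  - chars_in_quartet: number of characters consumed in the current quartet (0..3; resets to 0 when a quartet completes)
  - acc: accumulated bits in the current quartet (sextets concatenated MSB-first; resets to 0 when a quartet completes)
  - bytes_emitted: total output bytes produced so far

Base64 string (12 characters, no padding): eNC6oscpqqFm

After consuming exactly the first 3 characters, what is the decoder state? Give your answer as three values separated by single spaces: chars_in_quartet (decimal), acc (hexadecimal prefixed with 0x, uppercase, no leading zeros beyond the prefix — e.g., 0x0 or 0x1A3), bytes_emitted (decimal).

After char 0 ('e'=30): chars_in_quartet=1 acc=0x1E bytes_emitted=0
After char 1 ('N'=13): chars_in_quartet=2 acc=0x78D bytes_emitted=0
After char 2 ('C'=2): chars_in_quartet=3 acc=0x1E342 bytes_emitted=0

Answer: 3 0x1E342 0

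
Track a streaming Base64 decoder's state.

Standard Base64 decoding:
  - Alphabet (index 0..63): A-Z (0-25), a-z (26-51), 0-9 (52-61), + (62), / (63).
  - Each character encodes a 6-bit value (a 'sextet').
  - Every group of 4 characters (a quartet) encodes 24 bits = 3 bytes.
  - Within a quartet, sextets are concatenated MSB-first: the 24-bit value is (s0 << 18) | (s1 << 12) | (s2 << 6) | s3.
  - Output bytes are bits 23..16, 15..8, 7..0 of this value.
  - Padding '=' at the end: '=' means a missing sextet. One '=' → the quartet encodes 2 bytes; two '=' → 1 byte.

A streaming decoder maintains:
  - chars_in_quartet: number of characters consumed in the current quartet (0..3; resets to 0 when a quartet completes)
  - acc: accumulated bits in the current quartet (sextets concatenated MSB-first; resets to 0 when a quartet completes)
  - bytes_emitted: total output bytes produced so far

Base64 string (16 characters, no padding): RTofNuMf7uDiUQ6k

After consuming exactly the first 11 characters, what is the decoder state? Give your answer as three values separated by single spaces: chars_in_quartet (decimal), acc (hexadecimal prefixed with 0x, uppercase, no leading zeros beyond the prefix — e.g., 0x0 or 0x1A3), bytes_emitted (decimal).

Answer: 3 0x3BB83 6

Derivation:
After char 0 ('R'=17): chars_in_quartet=1 acc=0x11 bytes_emitted=0
After char 1 ('T'=19): chars_in_quartet=2 acc=0x453 bytes_emitted=0
After char 2 ('o'=40): chars_in_quartet=3 acc=0x114E8 bytes_emitted=0
After char 3 ('f'=31): chars_in_quartet=4 acc=0x453A1F -> emit 45 3A 1F, reset; bytes_emitted=3
After char 4 ('N'=13): chars_in_quartet=1 acc=0xD bytes_emitted=3
After char 5 ('u'=46): chars_in_quartet=2 acc=0x36E bytes_emitted=3
After char 6 ('M'=12): chars_in_quartet=3 acc=0xDB8C bytes_emitted=3
After char 7 ('f'=31): chars_in_quartet=4 acc=0x36E31F -> emit 36 E3 1F, reset; bytes_emitted=6
After char 8 ('7'=59): chars_in_quartet=1 acc=0x3B bytes_emitted=6
After char 9 ('u'=46): chars_in_quartet=2 acc=0xEEE bytes_emitted=6
After char 10 ('D'=3): chars_in_quartet=3 acc=0x3BB83 bytes_emitted=6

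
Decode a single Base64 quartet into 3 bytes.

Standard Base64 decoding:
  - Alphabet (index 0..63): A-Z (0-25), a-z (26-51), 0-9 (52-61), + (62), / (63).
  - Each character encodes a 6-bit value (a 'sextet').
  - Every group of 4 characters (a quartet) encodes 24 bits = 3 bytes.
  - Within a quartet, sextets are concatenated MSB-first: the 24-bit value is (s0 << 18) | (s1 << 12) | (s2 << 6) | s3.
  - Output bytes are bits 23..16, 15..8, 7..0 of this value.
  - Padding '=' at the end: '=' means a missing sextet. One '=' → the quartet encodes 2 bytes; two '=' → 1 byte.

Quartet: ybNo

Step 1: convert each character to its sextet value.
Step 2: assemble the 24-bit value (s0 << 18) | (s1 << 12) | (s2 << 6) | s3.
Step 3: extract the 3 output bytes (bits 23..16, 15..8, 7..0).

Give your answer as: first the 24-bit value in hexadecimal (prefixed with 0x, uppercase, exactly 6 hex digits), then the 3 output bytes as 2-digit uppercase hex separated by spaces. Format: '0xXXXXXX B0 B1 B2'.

Answer: 0xC9B368 C9 B3 68

Derivation:
Sextets: y=50, b=27, N=13, o=40
24-bit: (50<<18) | (27<<12) | (13<<6) | 40
      = 0xC80000 | 0x01B000 | 0x000340 | 0x000028
      = 0xC9B368
Bytes: (v>>16)&0xFF=C9, (v>>8)&0xFF=B3, v&0xFF=68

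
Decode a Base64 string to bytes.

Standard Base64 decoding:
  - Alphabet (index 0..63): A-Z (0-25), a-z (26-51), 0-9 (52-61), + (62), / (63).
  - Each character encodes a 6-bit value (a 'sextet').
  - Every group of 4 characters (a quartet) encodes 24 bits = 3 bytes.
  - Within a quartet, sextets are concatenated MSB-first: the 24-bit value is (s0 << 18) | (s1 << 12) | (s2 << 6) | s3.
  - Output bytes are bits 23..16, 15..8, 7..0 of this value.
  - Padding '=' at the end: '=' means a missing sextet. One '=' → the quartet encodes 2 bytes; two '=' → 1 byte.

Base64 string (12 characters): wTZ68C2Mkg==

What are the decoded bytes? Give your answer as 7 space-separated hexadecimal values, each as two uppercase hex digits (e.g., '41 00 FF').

Answer: C1 36 7A F0 2D 8C 92

Derivation:
After char 0 ('w'=48): chars_in_quartet=1 acc=0x30 bytes_emitted=0
After char 1 ('T'=19): chars_in_quartet=2 acc=0xC13 bytes_emitted=0
After char 2 ('Z'=25): chars_in_quartet=3 acc=0x304D9 bytes_emitted=0
After char 3 ('6'=58): chars_in_quartet=4 acc=0xC1367A -> emit C1 36 7A, reset; bytes_emitted=3
After char 4 ('8'=60): chars_in_quartet=1 acc=0x3C bytes_emitted=3
After char 5 ('C'=2): chars_in_quartet=2 acc=0xF02 bytes_emitted=3
After char 6 ('2'=54): chars_in_quartet=3 acc=0x3C0B6 bytes_emitted=3
After char 7 ('M'=12): chars_in_quartet=4 acc=0xF02D8C -> emit F0 2D 8C, reset; bytes_emitted=6
After char 8 ('k'=36): chars_in_quartet=1 acc=0x24 bytes_emitted=6
After char 9 ('g'=32): chars_in_quartet=2 acc=0x920 bytes_emitted=6
Padding '==': partial quartet acc=0x920 -> emit 92; bytes_emitted=7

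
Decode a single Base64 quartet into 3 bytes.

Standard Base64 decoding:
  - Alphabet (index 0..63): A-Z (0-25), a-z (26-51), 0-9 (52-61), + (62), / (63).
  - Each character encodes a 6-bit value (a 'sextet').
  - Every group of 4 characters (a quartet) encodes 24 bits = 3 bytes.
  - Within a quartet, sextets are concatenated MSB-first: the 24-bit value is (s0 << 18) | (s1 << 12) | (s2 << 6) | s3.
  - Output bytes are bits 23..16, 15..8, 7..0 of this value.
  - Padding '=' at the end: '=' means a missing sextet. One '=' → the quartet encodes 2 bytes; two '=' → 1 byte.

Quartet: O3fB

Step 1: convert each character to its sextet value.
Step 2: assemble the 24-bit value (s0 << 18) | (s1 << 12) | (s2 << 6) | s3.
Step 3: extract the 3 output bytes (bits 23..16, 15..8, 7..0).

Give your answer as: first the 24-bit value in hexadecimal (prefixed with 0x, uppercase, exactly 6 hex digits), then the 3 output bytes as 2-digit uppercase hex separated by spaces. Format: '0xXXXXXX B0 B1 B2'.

Sextets: O=14, 3=55, f=31, B=1
24-bit: (14<<18) | (55<<12) | (31<<6) | 1
      = 0x380000 | 0x037000 | 0x0007C0 | 0x000001
      = 0x3B77C1
Bytes: (v>>16)&0xFF=3B, (v>>8)&0xFF=77, v&0xFF=C1

Answer: 0x3B77C1 3B 77 C1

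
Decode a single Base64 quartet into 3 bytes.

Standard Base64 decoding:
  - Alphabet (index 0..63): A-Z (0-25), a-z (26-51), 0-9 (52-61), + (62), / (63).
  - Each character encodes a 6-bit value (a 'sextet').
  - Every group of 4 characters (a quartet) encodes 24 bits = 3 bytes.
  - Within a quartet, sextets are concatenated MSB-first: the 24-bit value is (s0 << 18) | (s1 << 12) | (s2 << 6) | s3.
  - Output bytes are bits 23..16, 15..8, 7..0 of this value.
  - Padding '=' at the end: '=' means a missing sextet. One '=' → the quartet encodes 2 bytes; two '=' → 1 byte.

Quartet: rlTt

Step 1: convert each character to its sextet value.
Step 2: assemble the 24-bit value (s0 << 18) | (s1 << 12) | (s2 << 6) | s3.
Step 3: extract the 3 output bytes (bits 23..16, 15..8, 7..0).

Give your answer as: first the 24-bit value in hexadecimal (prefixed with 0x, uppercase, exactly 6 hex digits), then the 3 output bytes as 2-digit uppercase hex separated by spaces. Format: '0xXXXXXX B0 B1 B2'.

Sextets: r=43, l=37, T=19, t=45
24-bit: (43<<18) | (37<<12) | (19<<6) | 45
      = 0xAC0000 | 0x025000 | 0x0004C0 | 0x00002D
      = 0xAE54ED
Bytes: (v>>16)&0xFF=AE, (v>>8)&0xFF=54, v&0xFF=ED

Answer: 0xAE54ED AE 54 ED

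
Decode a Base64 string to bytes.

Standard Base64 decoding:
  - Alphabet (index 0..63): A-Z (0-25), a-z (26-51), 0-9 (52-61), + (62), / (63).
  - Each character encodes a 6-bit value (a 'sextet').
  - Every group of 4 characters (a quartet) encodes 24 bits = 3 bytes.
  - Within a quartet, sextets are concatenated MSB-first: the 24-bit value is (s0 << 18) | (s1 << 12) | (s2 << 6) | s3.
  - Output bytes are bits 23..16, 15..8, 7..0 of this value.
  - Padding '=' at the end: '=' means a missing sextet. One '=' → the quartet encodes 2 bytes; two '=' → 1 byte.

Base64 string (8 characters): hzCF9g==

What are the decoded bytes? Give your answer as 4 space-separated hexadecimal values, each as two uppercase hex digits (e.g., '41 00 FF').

After char 0 ('h'=33): chars_in_quartet=1 acc=0x21 bytes_emitted=0
After char 1 ('z'=51): chars_in_quartet=2 acc=0x873 bytes_emitted=0
After char 2 ('C'=2): chars_in_quartet=3 acc=0x21CC2 bytes_emitted=0
After char 3 ('F'=5): chars_in_quartet=4 acc=0x873085 -> emit 87 30 85, reset; bytes_emitted=3
After char 4 ('9'=61): chars_in_quartet=1 acc=0x3D bytes_emitted=3
After char 5 ('g'=32): chars_in_quartet=2 acc=0xF60 bytes_emitted=3
Padding '==': partial quartet acc=0xF60 -> emit F6; bytes_emitted=4

Answer: 87 30 85 F6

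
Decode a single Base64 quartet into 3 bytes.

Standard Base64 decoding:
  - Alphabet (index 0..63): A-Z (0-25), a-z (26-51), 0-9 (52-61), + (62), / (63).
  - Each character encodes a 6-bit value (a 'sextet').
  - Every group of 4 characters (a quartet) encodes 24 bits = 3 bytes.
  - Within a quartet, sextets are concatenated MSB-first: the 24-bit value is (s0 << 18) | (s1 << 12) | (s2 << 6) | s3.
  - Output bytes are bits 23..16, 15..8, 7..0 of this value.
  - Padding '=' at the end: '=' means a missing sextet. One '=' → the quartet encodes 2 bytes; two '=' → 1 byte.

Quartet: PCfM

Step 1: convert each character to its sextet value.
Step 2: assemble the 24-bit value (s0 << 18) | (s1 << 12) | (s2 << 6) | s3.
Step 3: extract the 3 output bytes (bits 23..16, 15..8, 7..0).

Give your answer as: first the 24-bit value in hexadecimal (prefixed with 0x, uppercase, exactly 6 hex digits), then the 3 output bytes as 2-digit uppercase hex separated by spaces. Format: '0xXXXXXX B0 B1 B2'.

Sextets: P=15, C=2, f=31, M=12
24-bit: (15<<18) | (2<<12) | (31<<6) | 12
      = 0x3C0000 | 0x002000 | 0x0007C0 | 0x00000C
      = 0x3C27CC
Bytes: (v>>16)&0xFF=3C, (v>>8)&0xFF=27, v&0xFF=CC

Answer: 0x3C27CC 3C 27 CC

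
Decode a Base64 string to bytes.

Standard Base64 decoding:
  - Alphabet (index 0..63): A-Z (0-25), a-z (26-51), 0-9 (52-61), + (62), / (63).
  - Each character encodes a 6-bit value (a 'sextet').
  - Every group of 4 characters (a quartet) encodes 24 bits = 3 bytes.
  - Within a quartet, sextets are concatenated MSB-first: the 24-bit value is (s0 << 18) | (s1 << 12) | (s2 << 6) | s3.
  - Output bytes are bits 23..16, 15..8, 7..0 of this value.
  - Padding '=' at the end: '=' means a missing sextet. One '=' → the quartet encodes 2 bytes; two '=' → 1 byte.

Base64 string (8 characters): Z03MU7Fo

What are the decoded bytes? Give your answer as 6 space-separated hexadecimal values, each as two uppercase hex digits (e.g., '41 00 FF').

After char 0 ('Z'=25): chars_in_quartet=1 acc=0x19 bytes_emitted=0
After char 1 ('0'=52): chars_in_quartet=2 acc=0x674 bytes_emitted=0
After char 2 ('3'=55): chars_in_quartet=3 acc=0x19D37 bytes_emitted=0
After char 3 ('M'=12): chars_in_quartet=4 acc=0x674DCC -> emit 67 4D CC, reset; bytes_emitted=3
After char 4 ('U'=20): chars_in_quartet=1 acc=0x14 bytes_emitted=3
After char 5 ('7'=59): chars_in_quartet=2 acc=0x53B bytes_emitted=3
After char 6 ('F'=5): chars_in_quartet=3 acc=0x14EC5 bytes_emitted=3
After char 7 ('o'=40): chars_in_quartet=4 acc=0x53B168 -> emit 53 B1 68, reset; bytes_emitted=6

Answer: 67 4D CC 53 B1 68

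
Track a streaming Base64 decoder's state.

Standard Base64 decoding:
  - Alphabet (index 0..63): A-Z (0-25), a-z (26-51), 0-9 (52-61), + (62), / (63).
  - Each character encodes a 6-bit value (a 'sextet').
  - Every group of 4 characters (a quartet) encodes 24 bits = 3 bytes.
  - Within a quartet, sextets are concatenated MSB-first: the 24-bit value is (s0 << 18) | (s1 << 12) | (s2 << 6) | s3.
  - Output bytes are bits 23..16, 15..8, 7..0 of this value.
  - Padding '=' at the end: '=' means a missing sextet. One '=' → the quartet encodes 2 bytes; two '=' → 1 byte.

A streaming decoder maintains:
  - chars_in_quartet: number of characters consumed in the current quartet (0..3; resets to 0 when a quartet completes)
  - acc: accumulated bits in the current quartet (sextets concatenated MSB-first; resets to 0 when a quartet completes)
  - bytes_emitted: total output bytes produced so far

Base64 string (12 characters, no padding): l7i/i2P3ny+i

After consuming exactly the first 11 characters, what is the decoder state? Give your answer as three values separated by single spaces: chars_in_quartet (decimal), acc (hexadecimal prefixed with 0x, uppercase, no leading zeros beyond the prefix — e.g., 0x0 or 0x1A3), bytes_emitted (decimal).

Answer: 3 0x27CBE 6

Derivation:
After char 0 ('l'=37): chars_in_quartet=1 acc=0x25 bytes_emitted=0
After char 1 ('7'=59): chars_in_quartet=2 acc=0x97B bytes_emitted=0
After char 2 ('i'=34): chars_in_quartet=3 acc=0x25EE2 bytes_emitted=0
After char 3 ('/'=63): chars_in_quartet=4 acc=0x97B8BF -> emit 97 B8 BF, reset; bytes_emitted=3
After char 4 ('i'=34): chars_in_quartet=1 acc=0x22 bytes_emitted=3
After char 5 ('2'=54): chars_in_quartet=2 acc=0x8B6 bytes_emitted=3
After char 6 ('P'=15): chars_in_quartet=3 acc=0x22D8F bytes_emitted=3
After char 7 ('3'=55): chars_in_quartet=4 acc=0x8B63F7 -> emit 8B 63 F7, reset; bytes_emitted=6
After char 8 ('n'=39): chars_in_quartet=1 acc=0x27 bytes_emitted=6
After char 9 ('y'=50): chars_in_quartet=2 acc=0x9F2 bytes_emitted=6
After char 10 ('+'=62): chars_in_quartet=3 acc=0x27CBE bytes_emitted=6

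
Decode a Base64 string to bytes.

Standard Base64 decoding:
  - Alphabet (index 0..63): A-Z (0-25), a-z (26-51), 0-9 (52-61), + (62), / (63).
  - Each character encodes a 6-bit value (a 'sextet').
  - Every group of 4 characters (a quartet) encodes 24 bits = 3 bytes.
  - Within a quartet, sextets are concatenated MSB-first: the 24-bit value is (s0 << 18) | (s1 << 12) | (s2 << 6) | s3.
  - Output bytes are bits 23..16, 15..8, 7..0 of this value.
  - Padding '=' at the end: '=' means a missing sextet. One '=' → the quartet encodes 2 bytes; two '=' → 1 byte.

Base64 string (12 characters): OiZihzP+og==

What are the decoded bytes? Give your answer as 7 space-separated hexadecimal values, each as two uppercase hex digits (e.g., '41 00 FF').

Answer: 3A 26 62 87 33 FE A2

Derivation:
After char 0 ('O'=14): chars_in_quartet=1 acc=0xE bytes_emitted=0
After char 1 ('i'=34): chars_in_quartet=2 acc=0x3A2 bytes_emitted=0
After char 2 ('Z'=25): chars_in_quartet=3 acc=0xE899 bytes_emitted=0
After char 3 ('i'=34): chars_in_quartet=4 acc=0x3A2662 -> emit 3A 26 62, reset; bytes_emitted=3
After char 4 ('h'=33): chars_in_quartet=1 acc=0x21 bytes_emitted=3
After char 5 ('z'=51): chars_in_quartet=2 acc=0x873 bytes_emitted=3
After char 6 ('P'=15): chars_in_quartet=3 acc=0x21CCF bytes_emitted=3
After char 7 ('+'=62): chars_in_quartet=4 acc=0x8733FE -> emit 87 33 FE, reset; bytes_emitted=6
After char 8 ('o'=40): chars_in_quartet=1 acc=0x28 bytes_emitted=6
After char 9 ('g'=32): chars_in_quartet=2 acc=0xA20 bytes_emitted=6
Padding '==': partial quartet acc=0xA20 -> emit A2; bytes_emitted=7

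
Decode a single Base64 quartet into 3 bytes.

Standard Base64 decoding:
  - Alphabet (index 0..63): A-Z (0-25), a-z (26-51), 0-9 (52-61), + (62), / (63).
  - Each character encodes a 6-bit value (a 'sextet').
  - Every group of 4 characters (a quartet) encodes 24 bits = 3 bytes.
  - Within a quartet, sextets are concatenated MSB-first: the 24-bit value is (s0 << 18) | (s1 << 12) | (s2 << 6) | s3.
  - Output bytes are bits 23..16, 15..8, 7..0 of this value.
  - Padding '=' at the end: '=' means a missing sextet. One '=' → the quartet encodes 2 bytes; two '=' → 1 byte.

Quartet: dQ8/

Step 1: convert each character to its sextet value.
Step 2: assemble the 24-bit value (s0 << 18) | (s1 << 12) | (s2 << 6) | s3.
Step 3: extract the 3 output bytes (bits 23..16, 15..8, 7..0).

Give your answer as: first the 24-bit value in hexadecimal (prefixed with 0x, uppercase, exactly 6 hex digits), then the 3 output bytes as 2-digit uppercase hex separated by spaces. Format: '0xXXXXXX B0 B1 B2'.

Sextets: d=29, Q=16, 8=60, /=63
24-bit: (29<<18) | (16<<12) | (60<<6) | 63
      = 0x740000 | 0x010000 | 0x000F00 | 0x00003F
      = 0x750F3F
Bytes: (v>>16)&0xFF=75, (v>>8)&0xFF=0F, v&0xFF=3F

Answer: 0x750F3F 75 0F 3F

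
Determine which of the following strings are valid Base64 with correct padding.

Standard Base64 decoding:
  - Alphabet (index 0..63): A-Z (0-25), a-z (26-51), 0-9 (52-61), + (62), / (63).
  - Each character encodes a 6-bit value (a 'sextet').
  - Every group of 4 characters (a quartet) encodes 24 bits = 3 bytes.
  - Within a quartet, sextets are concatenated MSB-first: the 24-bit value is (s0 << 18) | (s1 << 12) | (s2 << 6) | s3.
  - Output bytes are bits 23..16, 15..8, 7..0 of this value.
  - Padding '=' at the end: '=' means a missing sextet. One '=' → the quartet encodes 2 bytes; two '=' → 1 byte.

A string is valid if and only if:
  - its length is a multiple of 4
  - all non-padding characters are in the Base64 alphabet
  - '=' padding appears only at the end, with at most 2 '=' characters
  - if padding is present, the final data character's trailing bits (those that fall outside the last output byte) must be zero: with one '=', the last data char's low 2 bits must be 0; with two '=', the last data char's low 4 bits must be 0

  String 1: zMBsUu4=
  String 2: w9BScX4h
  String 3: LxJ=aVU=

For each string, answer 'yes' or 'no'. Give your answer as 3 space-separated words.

Answer: yes yes no

Derivation:
String 1: 'zMBsUu4=' → valid
String 2: 'w9BScX4h' → valid
String 3: 'LxJ=aVU=' → invalid (bad char(s): ['=']; '=' in middle)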